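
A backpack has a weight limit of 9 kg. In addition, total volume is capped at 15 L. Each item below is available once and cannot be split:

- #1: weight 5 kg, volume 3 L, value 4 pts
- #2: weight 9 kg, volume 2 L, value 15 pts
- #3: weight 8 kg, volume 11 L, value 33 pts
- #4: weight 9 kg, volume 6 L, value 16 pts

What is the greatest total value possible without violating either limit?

Feasible sets respecting both limits:
- #3: weight 8, volume 11, value 33
- #4: weight 9, volume 6, value 16
- #2: weight 9, volume 2, value 15
Best: 33 pts.

33 pts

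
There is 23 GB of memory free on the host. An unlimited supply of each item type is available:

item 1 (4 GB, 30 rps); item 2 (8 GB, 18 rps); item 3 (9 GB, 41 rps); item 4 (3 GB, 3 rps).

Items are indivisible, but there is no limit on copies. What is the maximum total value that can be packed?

Best value-per-unit is item 1 at 30/4; filling with it alone gives 5×30 = 150.
Optimal mix: 5×item 1 + 1×item 4 → memory 23, value 153.

153 rps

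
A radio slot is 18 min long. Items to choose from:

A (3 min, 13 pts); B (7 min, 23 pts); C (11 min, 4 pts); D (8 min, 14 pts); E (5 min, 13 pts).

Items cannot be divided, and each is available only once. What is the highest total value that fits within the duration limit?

50 pts

Check high-value combinations within 18 min:
- A+B+D: duration 3+7+8=18, value 13+23+14=50
- A+B+E: duration 3+7+5=15, value 13+23+13=49
- A+D+E: duration 3+8+5=16, value 13+14+13=40
- B+D: duration 7+8=15, value 23+14=37
- A+B: duration 3+7=10, value 13+23=36
Best: 50 pts.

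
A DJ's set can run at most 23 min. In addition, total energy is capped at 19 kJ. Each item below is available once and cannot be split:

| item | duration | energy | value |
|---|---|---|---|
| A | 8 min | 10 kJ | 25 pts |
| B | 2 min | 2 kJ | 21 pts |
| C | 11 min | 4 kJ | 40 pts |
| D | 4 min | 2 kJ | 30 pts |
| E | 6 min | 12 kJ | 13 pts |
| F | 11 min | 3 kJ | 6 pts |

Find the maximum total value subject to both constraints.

Feasible sets respecting both limits:
- A+C+D: duration 23, energy 16, value 95
- B+C+D: duration 17, energy 8, value 91
- A+B+C: duration 21, energy 16, value 86
- C+D+E: duration 21, energy 18, value 83
Best: 95 pts.

95 pts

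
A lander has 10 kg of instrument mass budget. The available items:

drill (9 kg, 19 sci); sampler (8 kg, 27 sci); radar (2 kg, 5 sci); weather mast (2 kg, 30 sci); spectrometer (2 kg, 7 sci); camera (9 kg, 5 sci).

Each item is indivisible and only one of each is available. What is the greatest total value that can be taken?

Check high-value combinations within 10 kg:
- sampler+weather mast: mass 8+2=10, value 27+30=57
- radar+weather mast+spectrometer: mass 2+2+2=6, value 5+30+7=42
- weather mast+spectrometer: mass 2+2=4, value 30+7=37
Best: 57 sci.

57 sci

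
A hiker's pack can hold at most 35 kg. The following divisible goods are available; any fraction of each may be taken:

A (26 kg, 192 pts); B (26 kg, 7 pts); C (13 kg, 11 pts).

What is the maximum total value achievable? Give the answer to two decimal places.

Take in order of value per unit:
- A (192/26 per unit): all 26 → value 192, running total 192.00
- C (11/13 per unit): 9 of 13 → value 9×11/13 = 7.6154, running total 199.62
Total 199.62.

199.62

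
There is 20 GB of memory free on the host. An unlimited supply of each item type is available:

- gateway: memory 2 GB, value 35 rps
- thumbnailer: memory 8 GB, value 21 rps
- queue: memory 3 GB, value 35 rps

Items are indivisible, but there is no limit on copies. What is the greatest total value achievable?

350 rps

Best value-per-unit is gateway at 35/2, and filling with it alone uses memory 10×2=20. No mix of the others beats 10×35 = 350.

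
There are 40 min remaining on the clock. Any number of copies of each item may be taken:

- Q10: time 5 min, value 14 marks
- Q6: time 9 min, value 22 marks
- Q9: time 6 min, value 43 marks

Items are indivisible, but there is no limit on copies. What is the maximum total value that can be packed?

Best value-per-unit is Q9 at 43/6, and filling with it alone uses time 6×6=36. No mix of the others beats 6×43 = 258.

258 marks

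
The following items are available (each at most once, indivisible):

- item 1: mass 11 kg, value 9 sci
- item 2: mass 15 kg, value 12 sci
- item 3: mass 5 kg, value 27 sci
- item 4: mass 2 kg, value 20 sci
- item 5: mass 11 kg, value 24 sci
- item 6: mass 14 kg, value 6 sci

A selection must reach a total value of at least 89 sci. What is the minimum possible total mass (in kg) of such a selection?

44

Subsets with value ≥ 89, sorted by total mass:
- item 1+item 2+item 3+item 4+item 5: mass 44, value 92
- item 2+item 3+item 4+item 5+item 6: mass 47, value 89
- item 1+item 2+item 3+item 4+item 5+item 6: mass 58, value 98
Minimum mass: 44 kg.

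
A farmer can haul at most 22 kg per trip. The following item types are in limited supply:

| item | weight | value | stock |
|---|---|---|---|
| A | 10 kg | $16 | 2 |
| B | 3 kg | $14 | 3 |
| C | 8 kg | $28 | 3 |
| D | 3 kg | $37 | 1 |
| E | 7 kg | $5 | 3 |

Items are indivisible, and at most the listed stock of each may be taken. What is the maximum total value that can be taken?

$107

Best selections within weight 22 and stock limits:
- 3×B + 1×C + 1×D: weight 20, value 107
- 1×B + 2×C + 1×D: weight 22, value 107
Best: $107.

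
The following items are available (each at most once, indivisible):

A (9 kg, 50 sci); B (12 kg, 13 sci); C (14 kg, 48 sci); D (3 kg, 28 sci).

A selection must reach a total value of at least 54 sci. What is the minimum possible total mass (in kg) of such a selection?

12

Subsets with value ≥ 54, sorted by total mass:
- A+D: mass 12, value 78
- C+D: mass 17, value 76
- A+B: mass 21, value 63
Minimum mass: 12 kg.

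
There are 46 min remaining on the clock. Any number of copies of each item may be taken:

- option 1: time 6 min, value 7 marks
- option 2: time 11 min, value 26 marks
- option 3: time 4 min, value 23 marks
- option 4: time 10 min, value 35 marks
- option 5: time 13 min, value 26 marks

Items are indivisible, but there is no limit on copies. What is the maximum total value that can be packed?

253 marks

Best value-per-unit is option 3 at 23/4, and filling with it alone uses time 11×4=44. No mix of the others beats 11×23 = 253.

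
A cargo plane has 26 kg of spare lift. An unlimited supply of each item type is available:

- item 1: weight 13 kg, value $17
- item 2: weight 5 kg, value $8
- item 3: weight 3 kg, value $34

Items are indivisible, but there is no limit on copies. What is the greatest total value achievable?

Best value-per-unit is item 3 at 34/3, and filling with it alone uses weight 8×3=24. No mix of the others beats 8×34 = 272.

$272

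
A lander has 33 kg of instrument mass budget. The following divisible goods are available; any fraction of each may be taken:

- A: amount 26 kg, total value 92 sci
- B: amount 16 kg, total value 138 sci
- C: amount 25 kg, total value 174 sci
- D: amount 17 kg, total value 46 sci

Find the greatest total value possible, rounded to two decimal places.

Take in order of value per unit:
- B (138/16 per unit): all 16 → value 138, running total 138.00
- C (174/25 per unit): 17 of 25 → value 17×174/25 = 118.3200, running total 256.32
Total 256.32.

256.32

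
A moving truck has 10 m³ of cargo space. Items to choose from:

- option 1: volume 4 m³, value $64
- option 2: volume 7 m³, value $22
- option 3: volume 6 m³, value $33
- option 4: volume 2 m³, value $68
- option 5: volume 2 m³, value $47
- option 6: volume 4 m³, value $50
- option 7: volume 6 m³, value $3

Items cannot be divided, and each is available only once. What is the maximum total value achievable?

$182

Check high-value combinations within 10 m³:
- option 1+option 4+option 6: volume 4+2+4=10, value 64+68+50=182
- option 1+option 4+option 5: volume 4+2+2=8, value 64+68+47=179
- option 4+option 5+option 6: volume 2+2+4=8, value 68+47+50=165
Best: $182.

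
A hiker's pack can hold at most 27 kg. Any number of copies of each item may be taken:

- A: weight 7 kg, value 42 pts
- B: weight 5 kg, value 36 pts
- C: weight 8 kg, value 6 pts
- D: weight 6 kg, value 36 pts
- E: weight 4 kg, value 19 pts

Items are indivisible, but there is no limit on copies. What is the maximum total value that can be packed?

186 pts

Best value-per-unit is B at 36/5; filling with it alone gives 5×36 = 180.
Optimal mix: 1×A + 4×B → weight 27, value 186.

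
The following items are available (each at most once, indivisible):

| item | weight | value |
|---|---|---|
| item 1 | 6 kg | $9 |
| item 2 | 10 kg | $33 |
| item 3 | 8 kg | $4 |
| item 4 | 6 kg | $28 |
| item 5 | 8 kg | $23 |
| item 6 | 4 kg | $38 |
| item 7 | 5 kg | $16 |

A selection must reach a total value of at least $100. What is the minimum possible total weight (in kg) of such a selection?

Subsets with value ≥ 100, sorted by total weight:
- item 4+item 5+item 6+item 7: weight 23, value 105
- item 2+item 4+item 6+item 7: weight 25, value 115
- item 1+item 2+item 4+item 6: weight 26, value 108
- item 2+item 5+item 6+item 7: weight 27, value 110
Minimum weight: 23 kg.

23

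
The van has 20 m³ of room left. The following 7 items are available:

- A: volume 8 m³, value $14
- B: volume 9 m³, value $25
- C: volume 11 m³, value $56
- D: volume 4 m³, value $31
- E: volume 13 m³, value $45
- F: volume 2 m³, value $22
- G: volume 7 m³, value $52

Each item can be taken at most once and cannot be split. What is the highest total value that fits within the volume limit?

$130

Check high-value combinations within 20 m³:
- C+F+G: volume 11+2+7=20, value 56+22+52=130
- C+D+F: volume 11+4+2=17, value 56+31+22=109
- C+G: volume 11+7=18, value 56+52=108
Best: $130.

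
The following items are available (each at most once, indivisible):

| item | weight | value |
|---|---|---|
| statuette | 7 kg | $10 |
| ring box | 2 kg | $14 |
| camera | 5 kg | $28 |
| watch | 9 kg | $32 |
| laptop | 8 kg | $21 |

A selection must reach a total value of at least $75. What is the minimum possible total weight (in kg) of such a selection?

22

Subsets with value ≥ 75, sorted by total weight:
- camera+watch+laptop: weight 22, value 81
- statuette+ring box+camera+watch: weight 23, value 84
- ring box+camera+watch+laptop: weight 24, value 95
- statuette+ring box+watch+laptop: weight 26, value 77
Minimum weight: 22 kg.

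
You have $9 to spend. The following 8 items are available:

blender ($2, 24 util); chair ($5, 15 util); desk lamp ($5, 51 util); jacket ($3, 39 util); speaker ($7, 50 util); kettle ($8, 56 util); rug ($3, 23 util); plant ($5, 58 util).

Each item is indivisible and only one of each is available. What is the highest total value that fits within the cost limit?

97 util

This is a 0/1 knapsack; check combinations near the capacity.
- jacket+plant: cost 3+5=8, value 39+58=97
- desk lamp+jacket: cost 5+3=8, value 51+39=90
- blender+jacket+rug: cost 2+3+3=8, value 24+39+23=86
Best: 97 util.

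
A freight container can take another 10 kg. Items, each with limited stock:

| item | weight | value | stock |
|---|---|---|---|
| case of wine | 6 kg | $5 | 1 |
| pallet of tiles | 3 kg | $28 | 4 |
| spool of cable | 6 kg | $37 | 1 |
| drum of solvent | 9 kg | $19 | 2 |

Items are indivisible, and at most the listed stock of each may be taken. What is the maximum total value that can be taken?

$84

Best selections within weight 10 and stock limits:
- 3×pallet of tiles: weight 9, value 84
- 1×pallet of tiles + 1×spool of cable: weight 9, value 65
- 2×pallet of tiles: weight 6, value 56
Best: $84.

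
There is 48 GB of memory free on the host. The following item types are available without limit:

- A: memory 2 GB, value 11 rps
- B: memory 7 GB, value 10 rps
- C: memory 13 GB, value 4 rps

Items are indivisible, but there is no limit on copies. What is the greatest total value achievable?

Best value-per-unit is A at 11/2, and filling with it alone uses memory 24×2=48. No mix of the others beats 24×11 = 264.

264 rps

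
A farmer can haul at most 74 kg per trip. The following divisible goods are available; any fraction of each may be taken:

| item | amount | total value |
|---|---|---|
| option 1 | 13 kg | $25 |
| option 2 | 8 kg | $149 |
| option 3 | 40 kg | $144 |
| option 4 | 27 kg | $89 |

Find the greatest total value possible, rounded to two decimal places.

Take in order of value per unit:
- option 2 (149/8 per unit): all 8 → value 149, running total 149.00
- option 3 (144/40 per unit): all 40 → value 144, running total 293.00
- option 4 (89/27 per unit): 26 of 27 → value 26×89/27 = 85.7037, running total 378.70
Total 378.70.

378.70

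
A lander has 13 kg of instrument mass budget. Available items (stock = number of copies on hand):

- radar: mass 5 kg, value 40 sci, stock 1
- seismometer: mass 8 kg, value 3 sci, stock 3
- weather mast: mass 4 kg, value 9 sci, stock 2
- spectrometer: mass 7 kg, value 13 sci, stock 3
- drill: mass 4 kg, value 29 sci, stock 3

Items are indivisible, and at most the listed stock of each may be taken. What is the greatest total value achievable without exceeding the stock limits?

98 sci

Best selections within mass 13 and stock limits:
- 1×radar + 2×drill: mass 13, value 98
- 3×drill: mass 12, value 87
Best: 98 sci.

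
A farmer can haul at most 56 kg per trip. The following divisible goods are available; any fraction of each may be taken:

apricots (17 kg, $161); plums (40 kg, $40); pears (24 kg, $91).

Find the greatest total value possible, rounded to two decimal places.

Take in order of value per unit:
- apricots (161/17 per unit): all 17 → value 161, running total 161.00
- pears (91/24 per unit): all 24 → value 91, running total 252.00
- plums (40/40 per unit): 15 of 40 → value 15×40/40 = 15.0000, running total 267.00
Total 267.00.

267.00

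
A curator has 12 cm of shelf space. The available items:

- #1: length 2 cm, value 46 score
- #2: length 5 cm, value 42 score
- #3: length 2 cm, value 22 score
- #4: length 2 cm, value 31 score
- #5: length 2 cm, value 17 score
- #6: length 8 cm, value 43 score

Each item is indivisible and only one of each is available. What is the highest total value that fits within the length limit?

Check high-value combinations within 12 cm:
- #1+#2+#3+#4: length 2+5+2+2=11, value 46+42+22+31=141
- #1+#2+#4+#5: length 2+5+2+2=11, value 46+42+31+17=136
- #1+#2+#3+#5: length 2+5+2+2=11, value 46+42+22+17=127
- #1+#4+#6: length 2+2+8=12, value 46+31+43=120
- #1+#2+#4: length 2+5+2=9, value 46+42+31=119
Best: 141 score.

141 score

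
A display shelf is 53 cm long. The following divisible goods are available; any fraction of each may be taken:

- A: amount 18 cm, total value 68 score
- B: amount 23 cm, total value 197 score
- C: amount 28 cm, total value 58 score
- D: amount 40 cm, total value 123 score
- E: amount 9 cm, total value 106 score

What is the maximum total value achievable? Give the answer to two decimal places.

Take in order of value per unit:
- E (106/9 per unit): all 9 → value 106, running total 106.00
- B (197/23 per unit): all 23 → value 197, running total 303.00
- A (68/18 per unit): all 18 → value 68, running total 371.00
- D (123/40 per unit): 3 of 40 → value 3×123/40 = 9.2250, running total 380.23
Total 380.23.

380.23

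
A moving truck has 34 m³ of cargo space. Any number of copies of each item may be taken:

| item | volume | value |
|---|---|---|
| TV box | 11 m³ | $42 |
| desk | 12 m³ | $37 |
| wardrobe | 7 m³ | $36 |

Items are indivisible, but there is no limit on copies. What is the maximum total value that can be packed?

$150

Best value-per-unit is wardrobe at 36/7; filling with it alone gives 4×36 = 144.
Optimal mix: 1×TV box + 3×wardrobe → volume 32, value 150.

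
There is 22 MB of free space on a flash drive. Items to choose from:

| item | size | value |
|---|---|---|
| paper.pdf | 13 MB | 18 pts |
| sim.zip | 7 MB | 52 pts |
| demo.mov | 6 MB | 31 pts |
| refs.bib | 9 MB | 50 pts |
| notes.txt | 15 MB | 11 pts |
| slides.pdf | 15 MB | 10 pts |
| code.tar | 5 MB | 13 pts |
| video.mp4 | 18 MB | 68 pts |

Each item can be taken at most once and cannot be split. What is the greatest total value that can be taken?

This is a 0/1 knapsack; check combinations near the capacity.
- sim.zip+demo.mov+refs.bib: size 7+6+9=22, value 52+31+50=133
- sim.zip+refs.bib+code.tar: size 7+9+5=21, value 52+50+13=115
- sim.zip+refs.bib: size 7+9=16, value 52+50=102
Best: 133 pts.

133 pts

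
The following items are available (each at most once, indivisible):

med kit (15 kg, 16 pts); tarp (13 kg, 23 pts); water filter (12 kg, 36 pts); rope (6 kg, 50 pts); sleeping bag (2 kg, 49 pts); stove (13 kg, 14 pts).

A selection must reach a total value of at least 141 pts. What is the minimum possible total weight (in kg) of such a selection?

33

Subsets with value ≥ 141, sorted by total weight:
- tarp+water filter+rope+sleeping bag: weight 33, value 158
- water filter+rope+sleeping bag+stove: weight 33, value 149
- med kit+water filter+rope+sleeping bag: weight 35, value 151
Minimum weight: 33 kg.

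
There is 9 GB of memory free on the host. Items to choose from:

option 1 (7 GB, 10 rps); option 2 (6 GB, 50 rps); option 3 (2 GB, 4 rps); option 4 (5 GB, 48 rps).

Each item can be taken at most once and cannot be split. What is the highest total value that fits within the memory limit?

54 rps

Check high-value combinations within 9 GB:
- option 2+option 3: memory 6+2=8, value 50+4=54
- option 3+option 4: memory 2+5=7, value 4+48=52
- option 2: memory 6, value 50
Best: 54 rps.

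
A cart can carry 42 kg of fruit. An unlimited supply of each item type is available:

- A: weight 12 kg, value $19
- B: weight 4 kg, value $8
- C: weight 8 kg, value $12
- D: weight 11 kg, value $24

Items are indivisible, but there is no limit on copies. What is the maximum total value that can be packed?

Best value-per-unit is D at 24/11; filling with it alone gives 3×24 = 72.
Optimal mix: 5×B + 2×D → weight 42, value 88.

$88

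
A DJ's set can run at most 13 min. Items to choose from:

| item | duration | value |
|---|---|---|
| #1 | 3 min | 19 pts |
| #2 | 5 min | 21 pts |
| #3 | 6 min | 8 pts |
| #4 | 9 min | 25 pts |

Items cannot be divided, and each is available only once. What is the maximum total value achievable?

44 pts

Check high-value combinations within 13 min:
- #1+#4: duration 3+9=12, value 19+25=44
- #1+#2: duration 3+5=8, value 19+21=40
- #2+#3: duration 5+6=11, value 21+8=29
Best: 44 pts.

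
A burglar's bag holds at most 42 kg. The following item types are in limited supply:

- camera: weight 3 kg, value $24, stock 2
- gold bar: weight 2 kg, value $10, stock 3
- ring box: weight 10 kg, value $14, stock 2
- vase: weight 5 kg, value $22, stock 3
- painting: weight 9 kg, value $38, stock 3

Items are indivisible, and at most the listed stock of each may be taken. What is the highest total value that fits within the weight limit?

Top feasible selections:
- 2×camera + 2×gold bar + 1×vase + 3×painting: weight 42, value 204
- 2×camera + 1×gold bar + 3×vase + 2×painting: weight 41, value 200
- 2×camera + 3×gold bar + 2×vase + 2×painting: weight 40, value 198
- 1×camera + 3×gold bar + 3×vase + 2×painting: weight 42, value 196
Best: $204.

$204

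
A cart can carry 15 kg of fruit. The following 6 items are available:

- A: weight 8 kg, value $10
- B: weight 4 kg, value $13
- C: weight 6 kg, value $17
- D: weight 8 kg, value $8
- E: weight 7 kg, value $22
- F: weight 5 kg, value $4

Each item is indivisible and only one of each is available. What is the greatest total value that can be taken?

Check high-value combinations within 15 kg:
- C+E: weight 6+7=13, value 17+22=39
- B+E: weight 4+7=11, value 13+22=35
- B+C+F: weight 4+6+5=15, value 13+17+4=34
Best: $39.

$39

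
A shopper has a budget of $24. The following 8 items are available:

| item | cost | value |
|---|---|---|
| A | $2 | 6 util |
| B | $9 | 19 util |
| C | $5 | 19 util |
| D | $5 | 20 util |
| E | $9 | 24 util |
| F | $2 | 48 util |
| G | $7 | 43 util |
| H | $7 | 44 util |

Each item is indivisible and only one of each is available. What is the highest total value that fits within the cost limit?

161 util

Check high-value combinations within $24:
- A+D+F+G+H: cost 2+5+2+7+7=23, value 6+20+48+43+44=161
- A+C+F+G+H: cost 2+5+2+7+7=23, value 6+19+48+43+44=160
- D+F+G+H: cost 5+2+7+7=21, value 20+48+43+44=155
- C+F+G+H: cost 5+2+7+7=21, value 19+48+43+44=154
Best: 161 util.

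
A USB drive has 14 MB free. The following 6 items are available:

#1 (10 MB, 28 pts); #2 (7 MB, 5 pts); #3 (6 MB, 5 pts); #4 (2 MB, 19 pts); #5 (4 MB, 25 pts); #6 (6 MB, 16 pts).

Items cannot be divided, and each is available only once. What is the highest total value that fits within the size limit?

60 pts

Check high-value combinations within 14 MB:
- #4+#5+#6: size 2+4+6=12, value 19+25+16=60
- #1+#5: size 10+4=14, value 28+25=53
- #3+#4+#5: size 6+2+4=12, value 5+19+25=49
- #2+#4+#5: size 7+2+4=13, value 5+19+25=49
- #1+#4: size 10+2=12, value 28+19=47
Best: 60 pts.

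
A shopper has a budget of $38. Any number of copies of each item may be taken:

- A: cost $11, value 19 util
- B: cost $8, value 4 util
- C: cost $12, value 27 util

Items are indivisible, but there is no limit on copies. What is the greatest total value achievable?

Best value-per-unit is C at 27/12, and filling with it alone uses cost 3×12=36. No mix of the others beats 3×27 = 81.

81 util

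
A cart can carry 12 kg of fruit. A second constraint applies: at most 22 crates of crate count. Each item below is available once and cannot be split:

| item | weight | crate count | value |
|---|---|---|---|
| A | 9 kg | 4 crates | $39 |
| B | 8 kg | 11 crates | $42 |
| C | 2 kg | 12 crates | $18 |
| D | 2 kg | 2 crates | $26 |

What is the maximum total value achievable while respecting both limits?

$68

Feasible sets respecting both limits:
- B+D: weight 10, crate count 13, value 68
- A+D: weight 11, crate count 6, value 65
- A+C: weight 11, crate count 16, value 57
Best: $68.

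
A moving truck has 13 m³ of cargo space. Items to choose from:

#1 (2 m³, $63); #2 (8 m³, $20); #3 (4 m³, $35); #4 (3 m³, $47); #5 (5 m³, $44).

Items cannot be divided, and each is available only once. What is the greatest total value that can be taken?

$154

Check high-value combinations within 13 m³:
- #1+#4+#5: volume 2+3+5=10, value 63+47+44=154
- #1+#3+#4: volume 2+4+3=9, value 63+35+47=145
- #1+#3+#5: volume 2+4+5=11, value 63+35+44=142
Best: $154.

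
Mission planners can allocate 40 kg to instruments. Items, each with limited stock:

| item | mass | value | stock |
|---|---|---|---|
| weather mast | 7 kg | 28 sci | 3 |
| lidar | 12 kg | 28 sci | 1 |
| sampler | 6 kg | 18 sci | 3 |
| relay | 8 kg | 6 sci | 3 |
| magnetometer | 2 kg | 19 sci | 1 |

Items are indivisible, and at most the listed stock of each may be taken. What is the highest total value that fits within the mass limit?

139 sci

Top feasible selections:
- 3×weather mast + 2×sampler + 1×magnetometer: mass 35, value 139
- 2×weather mast + 1×lidar + 2×sampler + 1×magnetometer: mass 40, value 139
- 3×weather mast + 3×sampler: mass 39, value 138
Best: 139 sci.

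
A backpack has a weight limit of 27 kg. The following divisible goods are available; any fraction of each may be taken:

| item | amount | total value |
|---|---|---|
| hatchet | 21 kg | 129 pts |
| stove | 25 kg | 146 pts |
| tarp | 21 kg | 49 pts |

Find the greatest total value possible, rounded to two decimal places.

Take in order of value per unit:
- hatchet (129/21 per unit): all 21 → value 129, running total 129.00
- stove (146/25 per unit): 6 of 25 → value 6×146/25 = 35.0400, running total 164.04
Total 164.04.

164.04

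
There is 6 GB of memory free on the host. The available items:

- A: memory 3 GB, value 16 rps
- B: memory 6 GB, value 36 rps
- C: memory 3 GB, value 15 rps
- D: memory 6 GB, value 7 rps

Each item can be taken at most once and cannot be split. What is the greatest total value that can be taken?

This is a 0/1 knapsack; check combinations near the capacity.
- B: memory 6, value 36
- A+C: memory 3+3=6, value 16+15=31
- A: memory 3, value 16
- C: memory 3, value 15
- D: memory 6, value 7
Best: 36 rps.

36 rps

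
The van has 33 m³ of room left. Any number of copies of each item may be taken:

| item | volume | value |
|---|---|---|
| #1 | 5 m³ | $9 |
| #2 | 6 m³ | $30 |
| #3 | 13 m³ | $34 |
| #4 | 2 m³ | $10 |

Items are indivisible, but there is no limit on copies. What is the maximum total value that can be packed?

$160

Best value-per-unit is #2 at 30/6; filling with it alone gives 5×30 = 150.
Optimal mix: 5×#2 + 1×#4 → volume 32, value 160.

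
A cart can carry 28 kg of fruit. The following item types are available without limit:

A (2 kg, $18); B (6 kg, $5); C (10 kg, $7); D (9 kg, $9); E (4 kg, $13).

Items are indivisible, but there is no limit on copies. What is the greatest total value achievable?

Best value-per-unit is A at 18/2, and filling with it alone uses weight 14×2=28. No mix of the others beats 14×18 = 252.

$252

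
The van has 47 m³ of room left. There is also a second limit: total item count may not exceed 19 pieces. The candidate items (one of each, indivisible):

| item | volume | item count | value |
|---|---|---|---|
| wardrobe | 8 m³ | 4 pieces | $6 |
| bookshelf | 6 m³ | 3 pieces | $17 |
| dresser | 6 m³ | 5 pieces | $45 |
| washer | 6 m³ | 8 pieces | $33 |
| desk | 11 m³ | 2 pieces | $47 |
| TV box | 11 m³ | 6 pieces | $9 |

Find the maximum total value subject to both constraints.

Feasible sets respecting both limits:
- bookshelf+dresser+washer+desk: volume 29, item count 18, value 142
- wardrobe+dresser+washer+desk: volume 31, item count 19, value 131
- dresser+washer+desk: volume 23, item count 15, value 125
- bookshelf+dresser+desk+TV box: volume 34, item count 16, value 118
Best: $142.

$142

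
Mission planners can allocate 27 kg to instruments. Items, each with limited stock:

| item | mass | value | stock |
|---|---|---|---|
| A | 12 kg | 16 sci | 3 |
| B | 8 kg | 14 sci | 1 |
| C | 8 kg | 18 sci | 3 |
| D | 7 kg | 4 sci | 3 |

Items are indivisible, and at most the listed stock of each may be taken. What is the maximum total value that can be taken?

Top feasible selections:
- 3×C: mass 24, value 54
- 1×B + 2×C: mass 24, value 50
- 2×C + 1×D: mass 23, value 40
- 1×A + 1×C + 1×D: mass 27, value 38
Best: 54 sci.

54 sci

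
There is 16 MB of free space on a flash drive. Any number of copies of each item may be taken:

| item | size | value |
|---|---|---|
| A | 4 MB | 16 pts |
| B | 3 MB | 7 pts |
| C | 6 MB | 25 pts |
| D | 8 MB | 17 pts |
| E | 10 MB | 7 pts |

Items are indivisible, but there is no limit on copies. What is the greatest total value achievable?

66 pts

Best value-per-unit is C at 25/6; filling with it alone gives 2×25 = 50.
Optimal mix: 1×A + 2×C → size 16, value 66.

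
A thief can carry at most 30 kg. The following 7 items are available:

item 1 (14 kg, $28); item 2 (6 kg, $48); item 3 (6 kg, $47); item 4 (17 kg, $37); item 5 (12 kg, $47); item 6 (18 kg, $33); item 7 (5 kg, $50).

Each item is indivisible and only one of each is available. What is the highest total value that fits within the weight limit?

Check high-value combinations within 30 kg:
- item 2+item 3+item 5+item 7: weight 6+6+12+5=29, value 48+47+47+50=192
- item 2+item 3+item 7: weight 6+6+5=17, value 48+47+50=145
- item 2+item 5+item 7: weight 6+12+5=23, value 48+47+50=145
Best: $192.

$192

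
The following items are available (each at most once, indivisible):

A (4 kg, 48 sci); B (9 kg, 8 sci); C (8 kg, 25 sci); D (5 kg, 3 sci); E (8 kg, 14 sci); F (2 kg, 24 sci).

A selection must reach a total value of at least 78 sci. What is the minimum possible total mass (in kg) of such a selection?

14

Subsets with value ≥ 78, sorted by total mass:
- A+C+F: mass 14, value 97
- A+E+F: mass 14, value 86
- A+B+F: mass 15, value 80
- A+C+D+F: mass 19, value 100
Minimum mass: 14 kg.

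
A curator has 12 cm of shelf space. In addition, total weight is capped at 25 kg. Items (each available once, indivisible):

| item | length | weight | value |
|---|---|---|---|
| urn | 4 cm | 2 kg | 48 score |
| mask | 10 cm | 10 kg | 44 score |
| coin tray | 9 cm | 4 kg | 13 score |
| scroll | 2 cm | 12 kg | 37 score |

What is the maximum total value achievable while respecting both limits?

85 score

Feasible sets respecting both limits:
- urn+scroll: length 6, weight 14, value 85
- mask+scroll: length 12, weight 22, value 81
- coin tray+scroll: length 11, weight 16, value 50
- urn: length 4, weight 2, value 48
Best: 85 score.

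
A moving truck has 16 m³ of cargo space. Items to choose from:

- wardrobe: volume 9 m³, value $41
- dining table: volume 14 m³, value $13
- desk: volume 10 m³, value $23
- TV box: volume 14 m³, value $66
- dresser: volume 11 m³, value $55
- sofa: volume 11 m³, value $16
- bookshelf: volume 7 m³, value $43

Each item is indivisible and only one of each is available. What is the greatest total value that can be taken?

Check high-value combinations within 16 m³:
- wardrobe+bookshelf: volume 9+7=16, value 41+43=84
- TV box: volume 14, value 66
- dresser: volume 11, value 55
- bookshelf: volume 7, value 43
- wardrobe: volume 9, value 41
Best: $84.

$84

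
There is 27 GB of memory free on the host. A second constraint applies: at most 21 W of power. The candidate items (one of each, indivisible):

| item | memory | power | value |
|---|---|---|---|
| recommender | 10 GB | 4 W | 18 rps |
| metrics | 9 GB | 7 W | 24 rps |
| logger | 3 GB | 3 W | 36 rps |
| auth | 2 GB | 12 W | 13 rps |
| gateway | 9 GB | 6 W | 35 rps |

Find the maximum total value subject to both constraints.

95 rps

Feasible sets respecting both limits:
- metrics+logger+gateway: memory 21, power 16, value 95
- recommender+logger+gateway: memory 22, power 13, value 89
- logger+auth+gateway: memory 14, power 21, value 84
Best: 95 rps.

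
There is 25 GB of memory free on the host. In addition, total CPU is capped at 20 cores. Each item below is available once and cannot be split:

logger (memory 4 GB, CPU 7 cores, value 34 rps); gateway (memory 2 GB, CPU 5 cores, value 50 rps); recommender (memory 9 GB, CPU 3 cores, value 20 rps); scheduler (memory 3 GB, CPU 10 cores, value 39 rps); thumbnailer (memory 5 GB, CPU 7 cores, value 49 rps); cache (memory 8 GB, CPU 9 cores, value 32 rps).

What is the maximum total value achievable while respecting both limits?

133 rps

Feasible sets respecting both limits:
- logger+gateway+thumbnailer: memory 11, CPU 19, value 133
- gateway+recommender+thumbnailer: memory 16, CPU 15, value 119
- gateway+recommender+scheduler: memory 14, CPU 18, value 109
Best: 133 rps.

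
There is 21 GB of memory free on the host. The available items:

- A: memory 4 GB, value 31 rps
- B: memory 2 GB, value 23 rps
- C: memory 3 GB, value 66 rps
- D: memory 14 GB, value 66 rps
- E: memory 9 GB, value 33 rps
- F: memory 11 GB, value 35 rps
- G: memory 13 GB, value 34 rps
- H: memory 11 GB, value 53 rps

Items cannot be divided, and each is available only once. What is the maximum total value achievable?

Check high-value combinations within 21 GB:
- A+B+C+H: memory 4+2+3+11=20, value 31+23+66+53=173
- A+C+D: memory 4+3+14=21, value 31+66+66=163
- B+C+D: memory 2+3+14=19, value 23+66+66=155
- A+B+C+F: memory 4+2+3+11=20, value 31+23+66+35=155
Best: 173 rps.

173 rps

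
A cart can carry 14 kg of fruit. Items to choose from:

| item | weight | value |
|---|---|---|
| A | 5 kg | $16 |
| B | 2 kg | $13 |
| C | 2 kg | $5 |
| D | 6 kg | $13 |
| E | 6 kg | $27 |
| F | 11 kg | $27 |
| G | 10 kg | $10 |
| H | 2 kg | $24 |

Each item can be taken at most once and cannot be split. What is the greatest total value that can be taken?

Check high-value combinations within 14 kg:
- B+C+E+H: weight 2+2+6+2=12, value 13+5+27+24=69
- A+E+H: weight 5+6+2=13, value 16+27+24=67
- B+E+H: weight 2+6+2=10, value 13+27+24=64
- D+E+H: weight 6+6+2=14, value 13+27+24=64
Best: $69.

$69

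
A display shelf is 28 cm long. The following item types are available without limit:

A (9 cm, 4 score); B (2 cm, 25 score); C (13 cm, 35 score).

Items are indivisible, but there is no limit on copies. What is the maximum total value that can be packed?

350 score

Best value-per-unit is B at 25/2, and filling with it alone uses length 14×2=28. No mix of the others beats 14×25 = 350.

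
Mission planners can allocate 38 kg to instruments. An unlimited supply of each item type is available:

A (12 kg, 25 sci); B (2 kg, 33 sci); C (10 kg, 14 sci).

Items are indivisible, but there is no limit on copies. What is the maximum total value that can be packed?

627 sci

Best value-per-unit is B at 33/2, and filling with it alone uses mass 19×2=38. No mix of the others beats 19×33 = 627.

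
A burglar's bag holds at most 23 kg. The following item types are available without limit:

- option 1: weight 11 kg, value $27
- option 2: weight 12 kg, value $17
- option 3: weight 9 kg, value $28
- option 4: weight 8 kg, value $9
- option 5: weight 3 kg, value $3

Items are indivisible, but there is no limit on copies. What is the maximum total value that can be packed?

$59

Best value-per-unit is option 3 at 28/9; filling with it alone gives 2×28 = 56.
Optimal mix: 2×option 3 + 1×option 5 → weight 21, value 59.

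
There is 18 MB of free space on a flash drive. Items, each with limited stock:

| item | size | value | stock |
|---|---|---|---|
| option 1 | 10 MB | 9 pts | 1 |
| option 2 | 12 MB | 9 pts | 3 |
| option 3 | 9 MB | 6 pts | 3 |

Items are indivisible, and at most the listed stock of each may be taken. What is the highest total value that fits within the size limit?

Top feasible selections:
- 2×option 3: size 18, value 12
- 1×option 1: size 10, value 9
- 1×option 2: size 12, value 9
Best: 12 pts.

12 pts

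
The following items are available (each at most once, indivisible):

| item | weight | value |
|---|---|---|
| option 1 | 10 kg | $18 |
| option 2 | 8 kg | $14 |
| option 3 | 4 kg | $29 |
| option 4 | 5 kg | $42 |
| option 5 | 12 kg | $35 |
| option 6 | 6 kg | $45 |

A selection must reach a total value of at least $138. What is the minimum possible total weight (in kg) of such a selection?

27

Subsets with value ≥ 138, sorted by total weight:
- option 3+option 4+option 5+option 6: weight 27, value 151
- option 1+option 2+option 3+option 4+option 6: weight 33, value 148
Minimum weight: 27 kg.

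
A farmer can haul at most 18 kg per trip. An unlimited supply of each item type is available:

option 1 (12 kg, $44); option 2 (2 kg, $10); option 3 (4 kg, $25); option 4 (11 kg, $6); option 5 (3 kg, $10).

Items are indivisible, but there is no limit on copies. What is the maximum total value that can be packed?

Best value-per-unit is option 3 at 25/4; filling with it alone gives 4×25 = 100.
Optimal mix: 1×option 2 + 4×option 3 → weight 18, value 110.

$110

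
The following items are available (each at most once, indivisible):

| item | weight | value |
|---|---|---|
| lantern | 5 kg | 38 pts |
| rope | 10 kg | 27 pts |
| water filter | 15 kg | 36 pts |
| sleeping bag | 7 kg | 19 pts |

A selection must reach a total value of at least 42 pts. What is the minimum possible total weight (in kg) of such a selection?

Subsets with value ≥ 42, sorted by total weight:
- lantern+sleeping bag: weight 12, value 57
- lantern+rope: weight 15, value 65
- rope+sleeping bag: weight 17, value 46
- lantern+water filter: weight 20, value 74
Minimum weight: 12 kg.

12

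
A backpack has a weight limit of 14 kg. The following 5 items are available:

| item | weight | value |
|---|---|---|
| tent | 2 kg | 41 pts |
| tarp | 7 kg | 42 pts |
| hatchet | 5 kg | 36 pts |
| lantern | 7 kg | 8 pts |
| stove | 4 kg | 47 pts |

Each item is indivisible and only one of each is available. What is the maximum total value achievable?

Check high-value combinations within 14 kg:
- tent+tarp+stove: weight 2+7+4=13, value 41+42+47=130
- tent+hatchet+stove: weight 2+5+4=11, value 41+36+47=124
- tent+tarp+hatchet: weight 2+7+5=14, value 41+42+36=119
Best: 130 pts.

130 pts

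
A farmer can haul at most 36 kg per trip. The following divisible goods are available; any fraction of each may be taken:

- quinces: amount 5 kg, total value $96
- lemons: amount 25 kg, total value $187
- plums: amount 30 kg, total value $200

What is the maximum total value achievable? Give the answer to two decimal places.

Take in order of value per unit:
- quinces (96/5 per unit): all 5 → value 96, running total 96.00
- lemons (187/25 per unit): all 25 → value 187, running total 283.00
- plums (200/30 per unit): 6 of 30 → value 6×200/30 = 40.0000, running total 323.00
Total 323.00.

323.00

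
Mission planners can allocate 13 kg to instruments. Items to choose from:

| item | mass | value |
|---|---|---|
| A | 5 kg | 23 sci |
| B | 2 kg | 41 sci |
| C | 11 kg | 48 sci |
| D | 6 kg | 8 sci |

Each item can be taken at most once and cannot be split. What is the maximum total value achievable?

89 sci

Check high-value combinations within 13 kg:
- B+C: mass 2+11=13, value 41+48=89
- A+B+D: mass 5+2+6=13, value 23+41+8=72
- A+B: mass 5+2=7, value 23+41=64
Best: 89 sci.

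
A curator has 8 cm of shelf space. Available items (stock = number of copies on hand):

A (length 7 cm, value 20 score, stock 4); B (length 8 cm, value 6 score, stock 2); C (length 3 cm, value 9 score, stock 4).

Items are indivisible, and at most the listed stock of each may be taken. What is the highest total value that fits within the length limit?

20 score

Best selections within length 8 and stock limits:
- 1×A: length 7, value 20
- 2×C: length 6, value 18
Best: 20 score.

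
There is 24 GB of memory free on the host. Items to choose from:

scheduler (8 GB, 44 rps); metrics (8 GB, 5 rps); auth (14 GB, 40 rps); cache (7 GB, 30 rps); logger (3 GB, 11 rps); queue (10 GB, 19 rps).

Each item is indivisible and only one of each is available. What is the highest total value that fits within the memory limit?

This is a 0/1 knapsack; check combinations near the capacity.
- scheduler+cache+logger: memory 8+7+3=18, value 44+30+11=85
- scheduler+auth: memory 8+14=22, value 44+40=84
- auth+cache+logger: memory 14+7+3=24, value 40+30+11=81
- scheduler+metrics+cache: memory 8+8+7=23, value 44+5+30=79
- scheduler+cache: memory 8+7=15, value 44+30=74
Best: 85 rps.

85 rps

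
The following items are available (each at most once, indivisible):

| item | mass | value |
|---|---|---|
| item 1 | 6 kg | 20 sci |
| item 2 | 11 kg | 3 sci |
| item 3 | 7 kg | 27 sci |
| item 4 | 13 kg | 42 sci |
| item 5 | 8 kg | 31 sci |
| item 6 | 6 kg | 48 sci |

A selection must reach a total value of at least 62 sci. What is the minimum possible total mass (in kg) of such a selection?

Subsets with value ≥ 62, sorted by total mass:
- item 1+item 6: mass 12, value 68
- item 3+item 6: mass 13, value 75
- item 5+item 6: mass 14, value 79
- item 1+item 3+item 6: mass 19, value 95
Minimum mass: 12 kg.

12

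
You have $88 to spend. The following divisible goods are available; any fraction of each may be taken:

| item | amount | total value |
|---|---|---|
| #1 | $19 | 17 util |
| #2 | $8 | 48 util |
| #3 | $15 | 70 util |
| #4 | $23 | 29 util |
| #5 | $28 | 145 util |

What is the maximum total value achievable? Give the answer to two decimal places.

Take in order of value per unit:
- #2 (48/8 per unit): all 8 → value 48, running total 48.00
- #5 (145/28 per unit): all 28 → value 145, running total 193.00
- #3 (70/15 per unit): all 15 → value 70, running total 263.00
- #4 (29/23 per unit): all 23 → value 29, running total 292.00
- #1 (17/19 per unit): 14 of 19 → value 14×17/19 = 12.5263, running total 304.53
Total 304.53.

304.53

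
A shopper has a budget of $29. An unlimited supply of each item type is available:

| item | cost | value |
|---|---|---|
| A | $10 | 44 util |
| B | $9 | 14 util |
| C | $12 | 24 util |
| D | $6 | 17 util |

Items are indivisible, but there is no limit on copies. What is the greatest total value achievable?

Best value-per-unit is A at 44/10; filling with it alone gives 2×44 = 88.
Optimal mix: 2×A + 1×D → cost 26, value 105.

105 util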